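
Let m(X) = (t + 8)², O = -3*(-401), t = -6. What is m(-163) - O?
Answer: -1199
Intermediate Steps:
O = 1203
m(X) = 4 (m(X) = (-6 + 8)² = 2² = 4)
m(-163) - O = 4 - 1*1203 = 4 - 1203 = -1199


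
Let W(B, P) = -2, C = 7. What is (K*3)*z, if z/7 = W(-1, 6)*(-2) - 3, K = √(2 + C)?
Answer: 63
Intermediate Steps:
K = 3 (K = √(2 + 7) = √9 = 3)
z = 7 (z = 7*(-2*(-2) - 3) = 7*(4 - 3) = 7*1 = 7)
(K*3)*z = (3*3)*7 = 9*7 = 63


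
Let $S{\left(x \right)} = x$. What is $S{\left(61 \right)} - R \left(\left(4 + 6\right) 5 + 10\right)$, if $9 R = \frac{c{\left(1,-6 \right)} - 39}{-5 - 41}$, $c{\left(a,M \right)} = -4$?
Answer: $\frac{3779}{69} \approx 54.768$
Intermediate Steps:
$R = \frac{43}{414}$ ($R = \frac{\left(-4 - 39\right) \frac{1}{-5 - 41}}{9} = \frac{\left(-43\right) \frac{1}{-46}}{9} = \frac{\left(-43\right) \left(- \frac{1}{46}\right)}{9} = \frac{1}{9} \cdot \frac{43}{46} = \frac{43}{414} \approx 0.10386$)
$S{\left(61 \right)} - R \left(\left(4 + 6\right) 5 + 10\right) = 61 - \frac{43 \left(\left(4 + 6\right) 5 + 10\right)}{414} = 61 - \frac{43 \left(10 \cdot 5 + 10\right)}{414} = 61 - \frac{43 \left(50 + 10\right)}{414} = 61 - \frac{43}{414} \cdot 60 = 61 - \frac{430}{69} = \frac{3779}{69}$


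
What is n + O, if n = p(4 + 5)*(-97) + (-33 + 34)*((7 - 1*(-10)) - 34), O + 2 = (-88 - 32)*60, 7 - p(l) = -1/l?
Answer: -71179/9 ≈ -7908.8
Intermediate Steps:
p(l) = 7 + 1/l (p(l) = 7 - (-1)/l = 7 + 1/l)
O = -7202 (O = -2 + (-88 - 32)*60 = -2 - 120*60 = -2 - 7200 = -7202)
n = -6361/9 (n = (7 + 1/(4 + 5))*(-97) + (-33 + 34)*((7 - 1*(-10)) - 34) = (7 + 1/9)*(-97) + 1*((7 + 10) - 34) = (7 + 1/9)*(-97) + 1*(17 - 34) = (64/9)*(-97) + 1*(-17) = -6208/9 - 17 = -6361/9 ≈ -706.78)
n + O = -6361/9 - 7202 = -71179/9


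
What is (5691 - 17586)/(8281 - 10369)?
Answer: 3965/696 ≈ 5.6968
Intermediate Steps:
(5691 - 17586)/(8281 - 10369) = -11895/(-2088) = -11895*(-1/2088) = 3965/696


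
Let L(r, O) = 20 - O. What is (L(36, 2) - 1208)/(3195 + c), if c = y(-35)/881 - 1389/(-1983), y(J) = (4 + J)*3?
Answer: -138597158/372185185 ≈ -0.37239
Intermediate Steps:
y(J) = 12 + 3*J
c = 346430/582341 (c = (12 + 3*(-35))/881 - 1389/(-1983) = (12 - 105)*(1/881) - 1389*(-1/1983) = -93*1/881 + 463/661 = -93/881 + 463/661 = 346430/582341 ≈ 0.59489)
(L(36, 2) - 1208)/(3195 + c) = ((20 - 1*2) - 1208)/(3195 + 346430/582341) = ((20 - 2) - 1208)/(1860925925/582341) = (18 - 1208)*(582341/1860925925) = -1190*582341/1860925925 = -138597158/372185185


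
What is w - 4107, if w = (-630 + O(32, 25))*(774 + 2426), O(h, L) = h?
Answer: -1917707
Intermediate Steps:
w = -1913600 (w = (-630 + 32)*(774 + 2426) = -598*3200 = -1913600)
w - 4107 = -1913600 - 4107 = -1917707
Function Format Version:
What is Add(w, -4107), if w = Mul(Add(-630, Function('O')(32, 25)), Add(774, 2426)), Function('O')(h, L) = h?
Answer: -1917707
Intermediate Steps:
w = -1913600 (w = Mul(Add(-630, 32), Add(774, 2426)) = Mul(-598, 3200) = -1913600)
Add(w, -4107) = Add(-1913600, -4107) = -1917707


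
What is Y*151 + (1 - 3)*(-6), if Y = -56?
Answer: -8444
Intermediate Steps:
Y*151 + (1 - 3)*(-6) = -56*151 + (1 - 3)*(-6) = -8456 - 2*(-6) = -8456 + 12 = -8444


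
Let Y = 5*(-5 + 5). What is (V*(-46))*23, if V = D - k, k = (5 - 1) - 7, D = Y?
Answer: -3174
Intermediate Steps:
Y = 0 (Y = 5*0 = 0)
D = 0
k = -3 (k = 4 - 7 = -3)
V = 3 (V = 0 - 1*(-3) = 0 + 3 = 3)
(V*(-46))*23 = (3*(-46))*23 = -138*23 = -3174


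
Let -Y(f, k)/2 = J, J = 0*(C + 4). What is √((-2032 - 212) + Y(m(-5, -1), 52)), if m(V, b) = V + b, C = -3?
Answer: 2*I*√561 ≈ 47.371*I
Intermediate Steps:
J = 0 (J = 0*(-3 + 4) = 0*1 = 0)
Y(f, k) = 0 (Y(f, k) = -2*0 = 0)
√((-2032 - 212) + Y(m(-5, -1), 52)) = √((-2032 - 212) + 0) = √(-2244 + 0) = √(-2244) = 2*I*√561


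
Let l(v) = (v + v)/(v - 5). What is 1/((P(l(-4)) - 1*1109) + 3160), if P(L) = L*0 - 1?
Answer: 1/2050 ≈ 0.00048780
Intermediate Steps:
l(v) = 2*v/(-5 + v) (l(v) = (2*v)/(-5 + v) = 2*v/(-5 + v))
P(L) = -1 (P(L) = 0 - 1 = -1)
1/((P(l(-4)) - 1*1109) + 3160) = 1/((-1 - 1*1109) + 3160) = 1/((-1 - 1109) + 3160) = 1/(-1110 + 3160) = 1/2050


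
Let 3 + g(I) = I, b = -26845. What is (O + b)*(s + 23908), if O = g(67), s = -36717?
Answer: 343037829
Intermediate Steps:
g(I) = -3 + I
O = 64 (O = -3 + 67 = 64)
(O + b)*(s + 23908) = (64 - 26845)*(-36717 + 23908) = -26781*(-12809) = 343037829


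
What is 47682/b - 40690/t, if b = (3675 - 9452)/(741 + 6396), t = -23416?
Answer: -3984190196207/67637116 ≈ -58905.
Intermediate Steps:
b = -5777/7137 ≈ -0.80944
47682/b - 40690/t = 47682/(-5777/7137) - 40690/(-23416) = 47682*(-7137/5777) - 40690*(-1/23416) = -340306434/5777 + 20345/11708 = -3984190196207/67637116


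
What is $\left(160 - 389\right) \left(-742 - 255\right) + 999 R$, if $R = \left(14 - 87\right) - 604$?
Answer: $-448010$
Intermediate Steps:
$R = -677$ ($R = \left(14 - 87\right) - 604 = -73 - 604 = -677$)
$\left(160 - 389\right) \left(-742 - 255\right) + 999 R = \left(160 - 389\right) \left(-742 - 255\right) + 999 \left(-677\right) = \left(-229\right) \left(-997\right) - 676323 = 228313 - 676323 = -448010$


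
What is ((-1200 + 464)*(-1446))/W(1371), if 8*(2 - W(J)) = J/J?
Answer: 2838016/5 ≈ 5.6760e+5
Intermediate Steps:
W(J) = 15/8 (W(J) = 2 - J/(8*J) = 2 - ⅛*1 = 2 - ⅛ = 15/8)
((-1200 + 464)*(-1446))/W(1371) = ((-1200 + 464)*(-1446))/(15/8) = -736*(-1446)*(8/15) = 1064256*(8/15) = 2838016/5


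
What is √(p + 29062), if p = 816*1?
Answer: √29878 ≈ 172.85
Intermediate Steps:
p = 816
√(p + 29062) = √(816 + 29062) = √29878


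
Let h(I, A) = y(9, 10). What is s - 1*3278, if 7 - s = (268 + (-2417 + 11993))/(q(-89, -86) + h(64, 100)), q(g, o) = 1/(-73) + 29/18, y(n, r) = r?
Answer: -62781785/15239 ≈ -4119.8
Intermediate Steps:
h(I, A) = 10
q(g, o) = 2099/1314 (q(g, o) = 1*(-1/73) + 29*(1/18) = -1/73 + 29/18 = 2099/1314)
s = -12828343/15239 (s = 7 - (268 + (-2417 + 11993))/(2099/1314 + 10) = 7 - (268 + 9576)/15239/1314 = 7 - 9844*1314/15239 = 7 - 1*12935016/15239 = 7 - 12935016/15239 = -12828343/15239 ≈ -841.81)
s - 1*3278 = -12828343/15239 - 1*3278 = -12828343/15239 - 3278 = -62781785/15239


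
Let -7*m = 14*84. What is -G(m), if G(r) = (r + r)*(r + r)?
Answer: -112896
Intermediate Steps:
m = -168 (m = -2*84 = -1/7*1176 = -168)
G(r) = 4*r**2 (G(r) = (2*r)*(2*r) = 4*r**2)
-G(m) = -4*(-168)**2 = -4*28224 = -1*112896 = -112896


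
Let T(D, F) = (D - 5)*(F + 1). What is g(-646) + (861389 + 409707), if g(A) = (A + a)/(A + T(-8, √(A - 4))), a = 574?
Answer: 76849198336/60459 - 520*I*√26/60459 ≈ 1.2711e+6 - 0.043856*I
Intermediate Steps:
T(D, F) = (1 + F)*(-5 + D) (T(D, F) = (-5 + D)*(1 + F) = (1 + F)*(-5 + D))
g(A) = (574 + A)/(-13 + A - 13*√(-4 + A)) (g(A) = (A + 574)/(A + (-5 - 8 - 5*√(A - 4) - 8*√(A - 4))) = (574 + A)/(A + (-5 - 8 - 5*√(-4 + A) - 8*√(-4 + A))) = (574 + A)/(A + (-13 - 13*√(-4 + A))) = (574 + A)/(-13 + A - 13*√(-4 + A)))
g(-646) + (861389 + 409707) = (574 - 646)/(-13 - 646 - 13*√(-4 - 646)) + (861389 + 409707) = -72/(-13 - 646 - 65*I*√26) + 1271096 = -72/(-659 - 65*I*√26) + 1271096 = 1271096 - 72/(-659 - 65*I*√26)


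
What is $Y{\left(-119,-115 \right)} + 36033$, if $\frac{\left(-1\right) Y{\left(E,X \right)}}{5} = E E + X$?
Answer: $-34197$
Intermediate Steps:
$Y{\left(E,X \right)} = - 5 X - 5 E^{2}$ ($Y{\left(E,X \right)} = - 5 \left(E E + X\right) = - 5 \left(E^{2} + X\right) = - 5 \left(X + E^{2}\right) = - 5 X - 5 E^{2}$)
$Y{\left(-119,-115 \right)} + 36033 = \left(\left(-5\right) \left(-115\right) - 5 \left(-119\right)^{2}\right) + 36033 = \left(575 - 70805\right) + 36033 = -70230 + 36033 = -34197$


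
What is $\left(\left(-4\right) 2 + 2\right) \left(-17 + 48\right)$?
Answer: $-186$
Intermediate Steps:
$\left(\left(-4\right) 2 + 2\right) \left(-17 + 48\right) = \left(-8 + 2\right) 31 = \left(-6\right) 31 = -186$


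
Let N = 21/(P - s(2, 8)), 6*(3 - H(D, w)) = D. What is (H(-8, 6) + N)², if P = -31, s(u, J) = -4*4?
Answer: 1936/225 ≈ 8.6044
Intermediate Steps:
s(u, J) = -16
H(D, w) = 3 - D/6
N = -7/5 (N = 21/(-31 - 1*(-16)) = 21/(-31 + 16) = 21/(-15) = 21*(-1/15) = -7/5 ≈ -1.4000)
(H(-8, 6) + N)² = ((3 - ⅙*(-8)) - 7/5)² = ((3 + 4/3) - 7/5)² = (13/3 - 7/5)² = (44/15)² = 1936/225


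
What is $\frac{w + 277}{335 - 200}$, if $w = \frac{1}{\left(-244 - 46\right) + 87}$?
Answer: $\frac{11246}{5481} \approx 2.0518$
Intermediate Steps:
$w = - \frac{1}{203}$ ($w = \frac{1}{\left(-244 - 46\right) + 87} = \frac{1}{-290 + 87} = \frac{1}{-203} = - \frac{1}{203} \approx -0.0049261$)
$\frac{w + 277}{335 - 200} = \frac{- \frac{1}{203} + 277}{335 - 200} = \frac{56230}{203 \cdot 135} = \frac{56230}{203} \cdot \frac{1}{135} = \frac{11246}{5481}$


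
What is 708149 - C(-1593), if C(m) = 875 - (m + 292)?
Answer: 705973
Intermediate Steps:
C(m) = 583 - m (C(m) = 875 - (292 + m) = 875 + (-292 - m) = 583 - m)
708149 - C(-1593) = 708149 - (583 - 1*(-1593)) = 708149 - (583 + 1593) = 708149 - 1*2176 = 708149 - 2176 = 705973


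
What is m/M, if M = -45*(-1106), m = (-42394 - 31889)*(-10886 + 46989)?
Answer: -11315777/210 ≈ -53885.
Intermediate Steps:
m = -2681839149 (m = -74283*36103 = -2681839149)
M = 49770
m/M = -2681839149/49770 = -2681839149*1/49770 = -11315777/210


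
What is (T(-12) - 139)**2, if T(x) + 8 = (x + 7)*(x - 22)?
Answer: 529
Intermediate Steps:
T(x) = -8 + (-22 + x)*(7 + x) (T(x) = -8 + (x + 7)*(x - 22) = -8 + (7 + x)*(-22 + x) = -8 + (-22 + x)*(7 + x))
(T(-12) - 139)**2 = ((-162 + (-12)**2 - 15*(-12)) - 139)**2 = ((-162 + 144 + 180) - 139)**2 = (162 - 139)**2 = 23**2 = 529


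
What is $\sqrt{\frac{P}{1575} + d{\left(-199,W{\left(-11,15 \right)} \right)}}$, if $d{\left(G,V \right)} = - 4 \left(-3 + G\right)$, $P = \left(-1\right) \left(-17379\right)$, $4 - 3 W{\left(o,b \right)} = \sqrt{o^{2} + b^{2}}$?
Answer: $\frac{\sqrt{1003317}}{35} \approx 28.619$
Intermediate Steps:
$W{\left(o,b \right)} = \frac{4}{3} - \frac{\sqrt{b^{2} + o^{2}}}{3}$ ($W{\left(o,b \right)} = \frac{4}{3} - \frac{\sqrt{o^{2} + b^{2}}}{3} = \frac{4}{3} - \frac{\sqrt{b^{2} + o^{2}}}{3}$)
$P = 17379$
$d{\left(G,V \right)} = 12 - 4 G$
$\sqrt{\frac{P}{1575} + d{\left(-199,W{\left(-11,15 \right)} \right)}} = \sqrt{\frac{17379}{1575} + \left(12 - -796\right)} = \sqrt{17379 \cdot \frac{1}{1575} + \left(12 + 796\right)} = \sqrt{\frac{1931}{175} + 808} = \sqrt{\frac{143331}{175}} = \frac{\sqrt{1003317}}{35}$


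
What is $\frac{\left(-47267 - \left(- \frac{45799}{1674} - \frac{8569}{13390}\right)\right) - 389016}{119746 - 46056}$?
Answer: $- \frac{1222324346533}{206468879175} \approx -5.9201$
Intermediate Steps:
$\frac{\left(-47267 - \left(- \frac{45799}{1674} - \frac{8569}{13390}\right)\right) - 389016}{119746 - 46056} = \frac{\left(-47267 - - \frac{156898279}{5603715}\right) - 389016}{73690} = \left(\left(-47267 + \left(\frac{45799}{1674} + \frac{8569}{13390}\right)\right) - 389016\right) \frac{1}{73690} = \left(\left(-47267 + \frac{156898279}{5603715}\right) - 389016\right) \frac{1}{73690} = \left(- \frac{264713898626}{5603715} - 389016\right) \frac{1}{73690} = \left(- \frac{2444648693066}{5603715}\right) \frac{1}{73690} = - \frac{1222324346533}{206468879175}$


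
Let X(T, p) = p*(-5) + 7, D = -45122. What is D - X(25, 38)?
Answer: -44939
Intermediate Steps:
X(T, p) = 7 - 5*p (X(T, p) = -5*p + 7 = 7 - 5*p)
D - X(25, 38) = -45122 - (7 - 5*38) = -45122 - (7 - 190) = -45122 - 1*(-183) = -45122 + 183 = -44939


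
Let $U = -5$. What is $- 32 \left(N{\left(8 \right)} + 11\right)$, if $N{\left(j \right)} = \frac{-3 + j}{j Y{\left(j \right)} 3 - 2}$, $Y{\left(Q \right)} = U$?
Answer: $- \frac{21392}{61} \approx -350.69$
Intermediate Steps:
$Y{\left(Q \right)} = -5$
$N{\left(j \right)} = \frac{-3 + j}{-2 - 15 j}$ ($N{\left(j \right)} = \frac{-3 + j}{j \left(-5\right) 3 - 2} = \frac{-3 + j}{- 5 j 3 - 2} = \frac{-3 + j}{- 15 j - 2} = \frac{-3 + j}{-2 - 15 j}$)
$- 32 \left(N{\left(8 \right)} + 11\right) = - 32 \left(\frac{3 - 8}{2 + 15 \cdot 8} + 11\right) = - 32 \left(\frac{3 - 8}{2 + 120} + 11\right) = - 32 \left(\frac{1}{122} \left(-5\right) + 11\right) = - 32 \left(- \frac{5}{122} + 11\right) = \left(-32\right) \frac{1337}{122} = - \frac{21392}{61}$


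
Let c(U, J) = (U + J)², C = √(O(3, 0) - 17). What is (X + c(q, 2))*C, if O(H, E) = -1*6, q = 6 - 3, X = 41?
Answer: 66*I*√23 ≈ 316.52*I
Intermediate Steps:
q = 3
O(H, E) = -6
C = I*√23 (C = √(-6 - 17) = √(-23) = I*√23 ≈ 4.7958*I)
c(U, J) = (J + U)²
(X + c(q, 2))*C = (41 + (2 + 3)²)*(I*√23) = (41 + 5²)*(I*√23) = (41 + 25)*(I*√23) = 66*(I*√23) = 66*I*√23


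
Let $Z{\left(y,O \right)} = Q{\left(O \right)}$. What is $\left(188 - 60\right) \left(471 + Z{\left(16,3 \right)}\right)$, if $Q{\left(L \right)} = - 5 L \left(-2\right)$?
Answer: $64128$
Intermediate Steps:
$Q{\left(L \right)} = 10 L$
$Z{\left(y,O \right)} = 10 O$
$\left(188 - 60\right) \left(471 + Z{\left(16,3 \right)}\right) = \left(188 - 60\right) \left(471 + 10 \cdot 3\right) = 128 \left(471 + 30\right) = 128 \cdot 501 = 64128$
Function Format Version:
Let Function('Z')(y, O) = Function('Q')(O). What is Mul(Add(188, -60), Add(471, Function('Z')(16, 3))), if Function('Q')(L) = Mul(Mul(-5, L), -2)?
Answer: 64128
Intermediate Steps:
Function('Q')(L) = Mul(10, L)
Function('Z')(y, O) = Mul(10, O)
Mul(Add(188, -60), Add(471, Function('Z')(16, 3))) = Mul(Add(188, -60), Add(471, Mul(10, 3))) = Mul(128, Add(471, 30)) = Mul(128, 501) = 64128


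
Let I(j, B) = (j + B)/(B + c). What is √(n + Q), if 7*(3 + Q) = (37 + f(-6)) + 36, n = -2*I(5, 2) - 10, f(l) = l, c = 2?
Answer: I*√1358/14 ≈ 2.6322*I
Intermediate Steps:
I(j, B) = (B + j)/(2 + B) (I(j, B) = (j + B)/(B + 2) = (B + j)/(2 + B))
n = -27/2 (n = -2*(2 + 5)/(2 + 2) - 10 = -2*7/4 - 10 = -7/2 - 10 = -27/2 ≈ -13.500)
Q = 46/7 (Q = -3 + ((37 - 6) + 36)/7 = -3 + (31 + 36)/7 = -3 + (⅐)*67 = -3 + 67/7 = 46/7 ≈ 6.5714)
√(n + Q) = √(-27/2 + 46/7) = √(-97/14) = I*√1358/14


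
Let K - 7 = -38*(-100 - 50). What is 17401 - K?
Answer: 11694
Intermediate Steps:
K = 5707 (K = 7 - 38*(-100 - 50) = 7 - 38*(-150) = 7 + 5700 = 5707)
17401 - K = 17401 - 1*5707 = 17401 - 5707 = 11694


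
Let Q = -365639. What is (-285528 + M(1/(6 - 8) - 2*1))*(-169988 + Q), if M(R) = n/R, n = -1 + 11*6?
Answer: 152950432358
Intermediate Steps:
n = 65 (n = -1 + 66 = 65)
M(R) = 65/R
(-285528 + M(1/(6 - 8) - 2*1))*(-169988 + Q) = (-285528 + 65/(1/(6 - 8) - 2*1))*(-169988 - 365639) = (-285528 + 65/(1/(-2) - 2))*(-535627) = (-285528 + 65/(-½ - 2))*(-535627) = (-285528 + 65/(-5/2))*(-535627) = (-285528 + 65*(-⅖))*(-535627) = (-285528 - 26)*(-535627) = -285554*(-535627) = 152950432358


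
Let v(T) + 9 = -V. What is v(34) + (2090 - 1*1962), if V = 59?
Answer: 60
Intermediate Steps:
v(T) = -68 (v(T) = -9 - 1*59 = -9 - 59 = -68)
v(34) + (2090 - 1*1962) = -68 + (2090 - 1*1962) = -68 + (2090 - 1962) = -68 + 128 = 60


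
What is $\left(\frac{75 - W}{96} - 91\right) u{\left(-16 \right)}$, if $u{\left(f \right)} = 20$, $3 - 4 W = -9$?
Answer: $-1805$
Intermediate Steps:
$W = 3$ ($W = \frac{3}{4} - - \frac{9}{4} = \frac{3}{4} + \frac{9}{4} = 3$)
$\left(\frac{75 - W}{96} - 91\right) u{\left(-16 \right)} = \left(\frac{75 - 3}{96} - 91\right) 20 = \left(\left(75 - 3\right) \frac{1}{96} - 91\right) 20 = \left(72 \cdot \frac{1}{96} - 91\right) 20 = \left(\frac{3}{4} - 91\right) 20 = \left(- \frac{361}{4}\right) 20 = -1805$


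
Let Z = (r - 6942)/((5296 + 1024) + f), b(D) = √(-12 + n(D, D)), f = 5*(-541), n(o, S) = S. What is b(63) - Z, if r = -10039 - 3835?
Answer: 20816/3615 + √51 ≈ 12.900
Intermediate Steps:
r = -13874
f = -2705
b(D) = √(-12 + D)
Z = -20816/3615 (Z = (-13874 - 6942)/((5296 + 1024) - 2705) = -20816/(6320 - 2705) = -20816/3615 ≈ -5.7582)
b(63) - Z = √(-12 + 63) - 1*(-20816/3615) = √51 + 20816/3615 = 20816/3615 + √51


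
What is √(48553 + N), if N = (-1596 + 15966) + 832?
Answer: √63755 ≈ 252.50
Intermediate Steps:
N = 15202 (N = 14370 + 832 = 15202)
√(48553 + N) = √(48553 + 15202) = √63755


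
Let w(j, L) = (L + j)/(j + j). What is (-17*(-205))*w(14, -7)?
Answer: 3485/4 ≈ 871.25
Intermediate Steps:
w(j, L) = (L + j)/(2*j) (w(j, L) = (L + j)/((2*j)) = (L + j)*(1/(2*j)) = (L + j)/(2*j))
(-17*(-205))*w(14, -7) = (-17*(-205))*((1/2)*(-7 + 14)/14) = 3485*((1/2)*(1/14)*7) = 3485*(1/4) = 3485/4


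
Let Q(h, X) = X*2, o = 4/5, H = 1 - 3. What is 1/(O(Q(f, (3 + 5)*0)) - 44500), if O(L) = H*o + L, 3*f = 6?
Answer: -5/222508 ≈ -2.2471e-5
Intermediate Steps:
H = -2
f = 2 (f = (1/3)*6 = 2)
o = 4/5 (o = 4*(1/5) = 4/5 ≈ 0.80000)
Q(h, X) = 2*X
O(L) = -8/5 + L (O(L) = -2*4/5 + L = -8/5 + L)
1/(O(Q(f, (3 + 5)*0)) - 44500) = 1/((-8/5 + 2*((3 + 5)*0)) - 44500) = 1/((-8/5 + 2*(8*0)) - 44500) = 1/((-8/5 + 2*0) - 44500) = 1/((-8/5 + 0) - 44500) = 1/(-8/5 - 44500) = 1/(-222508/5) = -5/222508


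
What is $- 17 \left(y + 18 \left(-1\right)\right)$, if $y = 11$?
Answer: $119$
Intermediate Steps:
$- 17 \left(y + 18 \left(-1\right)\right) = - 17 \left(11 + 18 \left(-1\right)\right) = - 17 \left(11 - 18\right) = \left(-17\right) \left(-7\right) = 119$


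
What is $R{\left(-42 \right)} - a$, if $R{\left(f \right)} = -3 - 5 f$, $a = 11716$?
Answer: $-11509$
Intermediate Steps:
$R{\left(-42 \right)} - a = \left(-3 - -210\right) - 11716 = \left(-3 + 210\right) - 11716 = 207 - 11716 = -11509$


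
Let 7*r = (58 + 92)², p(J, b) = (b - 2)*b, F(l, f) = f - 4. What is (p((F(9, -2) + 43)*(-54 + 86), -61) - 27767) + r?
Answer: -144968/7 ≈ -20710.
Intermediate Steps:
F(l, f) = -4 + f
p(J, b) = b*(-2 + b) (p(J, b) = (-2 + b)*b = b*(-2 + b))
r = 22500/7 (r = (58 + 92)²/7 = (⅐)*150² = (⅐)*22500 = 22500/7 ≈ 3214.3)
(p((F(9, -2) + 43)*(-54 + 86), -61) - 27767) + r = (-61*(-2 - 61) - 27767) + 22500/7 = (-61*(-63) - 27767) + 22500/7 = (3843 - 27767) + 22500/7 = -23924 + 22500/7 = -144968/7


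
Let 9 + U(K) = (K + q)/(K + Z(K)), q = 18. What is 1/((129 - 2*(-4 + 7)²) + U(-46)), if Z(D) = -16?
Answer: 31/3176 ≈ 0.0097607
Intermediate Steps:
U(K) = -9 + (18 + K)/(-16 + K) (U(K) = -9 + (K + 18)/(K - 16) = -9 + (18 + K)/(-16 + K))
1/((129 - 2*(-4 + 7)²) + U(-46)) = 1/((129 - 2*(-4 + 7)²) + 2*(81 - 4*(-46))/(-16 - 46)) = 1/((129 - 2*3²) + 2*(81 + 184)/(-62)) = 1/((129 - 2*9) + 2*(-1/62)*265) = 1/((129 - 18) - 265/31) = 1/(111 - 265/31) = 1/(3176/31) = 31/3176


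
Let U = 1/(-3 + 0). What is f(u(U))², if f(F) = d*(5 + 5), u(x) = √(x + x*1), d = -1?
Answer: 100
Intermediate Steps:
U = -⅓ (U = 1/(-3) = -⅓ ≈ -0.33333)
u(x) = √2*√x (u(x) = √(x + x) = √(2*x) = √2*√x)
f(F) = -10 (f(F) = -(5 + 5) = -1*10 = -10)
f(u(U))² = (-10)² = 100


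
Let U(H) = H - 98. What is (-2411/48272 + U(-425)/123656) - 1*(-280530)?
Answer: 209314699058511/746140304 ≈ 2.8053e+5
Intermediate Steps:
U(H) = -98 + H
(-2411/48272 + U(-425)/123656) - 1*(-280530) = (-2411/48272 + (-98 - 425)/123656) - 1*(-280530) = (-2411*1/48272 - 523*1/123656) + 280530 = (-2411/48272 - 523/123656) + 280530 = -40422609/746140304 + 280530 = 209314699058511/746140304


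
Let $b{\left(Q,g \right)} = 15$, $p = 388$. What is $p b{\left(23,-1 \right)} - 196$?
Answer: $5624$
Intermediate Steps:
$p b{\left(23,-1 \right)} - 196 = 388 \cdot 15 - 196 = 5820 - 196 = 5624$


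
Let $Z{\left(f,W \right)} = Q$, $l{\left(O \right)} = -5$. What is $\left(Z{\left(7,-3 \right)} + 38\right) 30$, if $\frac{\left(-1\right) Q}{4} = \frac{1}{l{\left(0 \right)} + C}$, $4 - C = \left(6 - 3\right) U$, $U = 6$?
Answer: $\frac{21780}{19} \approx 1146.3$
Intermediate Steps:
$C = -14$ ($C = 4 - \left(6 - 3\right) 6 = 4 - 3 \cdot 6 = 4 - 18 = -14$)
$Q = \frac{4}{19}$ ($Q = - \frac{4}{-5 - 14} = - \frac{4}{-19} = \left(-4\right) \left(- \frac{1}{19}\right) = \frac{4}{19} \approx 0.21053$)
$Z{\left(f,W \right)} = \frac{4}{19}$
$\left(Z{\left(7,-3 \right)} + 38\right) 30 = \left(\frac{4}{19} + 38\right) 30 = \frac{726}{19} \cdot 30 = \frac{21780}{19}$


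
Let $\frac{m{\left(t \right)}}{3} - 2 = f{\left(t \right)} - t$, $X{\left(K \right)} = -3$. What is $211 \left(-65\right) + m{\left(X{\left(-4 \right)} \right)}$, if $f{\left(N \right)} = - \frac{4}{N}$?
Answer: $-13696$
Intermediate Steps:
$m{\left(t \right)} = 6 - \frac{12}{t} - 3 t$ ($m{\left(t \right)} = 6 + 3 \left(- \frac{4}{t} - t\right) = 6 + 3 \left(- t - \frac{4}{t}\right) = 6 - \left(3 t + \frac{12}{t}\right) = 6 - \frac{12}{t} - 3 t$)
$211 \left(-65\right) + m{\left(X{\left(-4 \right)} \right)} = 211 \left(-65\right) - \left(-15 - 4\right) = -13715 + \left(6 - -4 + 9\right) = -13715 + \left(6 + 4 + 9\right) = -13715 + 19 = -13696$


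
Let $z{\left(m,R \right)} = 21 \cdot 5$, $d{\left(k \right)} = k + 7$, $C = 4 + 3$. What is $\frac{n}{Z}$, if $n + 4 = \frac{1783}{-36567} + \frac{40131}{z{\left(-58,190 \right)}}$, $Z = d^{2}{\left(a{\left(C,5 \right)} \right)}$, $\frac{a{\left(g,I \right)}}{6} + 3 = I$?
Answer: $\frac{69139282}{66003435} \approx 1.0475$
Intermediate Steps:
$C = 7$
$a{\left(g,I \right)} = -18 + 6 I$
$d{\left(k \right)} = 7 + k$
$z{\left(m,R \right)} = 105$
$Z = 361$ ($Z = \left(7 + \left(-18 + 6 \cdot 5\right)\right)^{2} = \left(7 + \left(-18 + 30\right)\right)^{2} = \left(7 + 12\right)^{2} = 19^{2} = 361$)
$n = \frac{69139282}{182835}$ ($n = -4 + \left(\frac{1783}{-36567} + \frac{40131}{105}\right) = -4 + \left(1783 \left(- \frac{1}{36567}\right) + 40131 \cdot \frac{1}{105}\right) = -4 + \left(- \frac{1783}{36567} + \frac{1911}{5}\right) = -4 + \frac{69870622}{182835} = \frac{69139282}{182835} \approx 378.15$)
$\frac{n}{Z} = \frac{69139282}{182835 \cdot 361} = \frac{69139282}{182835} \cdot \frac{1}{361} = \frac{69139282}{66003435}$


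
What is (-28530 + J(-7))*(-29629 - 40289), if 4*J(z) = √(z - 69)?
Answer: 1994760540 - 34959*I*√19 ≈ 1.9948e+9 - 1.5238e+5*I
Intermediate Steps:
J(z) = √(-69 + z)/4 (J(z) = √(z - 69)/4 = √(-69 + z)/4)
(-28530 + J(-7))*(-29629 - 40289) = (-28530 + √(-69 - 7)/4)*(-29629 - 40289) = (-28530 + √(-76)/4)*(-69918) = (-28530 + (2*I*√19)/4)*(-69918) = (-28530 + I*√19/2)*(-69918) = 1994760540 - 34959*I*√19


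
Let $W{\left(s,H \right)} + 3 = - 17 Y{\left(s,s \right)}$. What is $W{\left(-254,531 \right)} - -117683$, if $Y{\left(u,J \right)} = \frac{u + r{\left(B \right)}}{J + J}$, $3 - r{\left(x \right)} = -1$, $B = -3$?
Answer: $\frac{29888595}{254} \approx 1.1767 \cdot 10^{5}$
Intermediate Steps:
$r{\left(x \right)} = 4$ ($r{\left(x \right)} = 3 - -1 = 3 + 1 = 4$)
$Y{\left(u,J \right)} = \frac{4 + u}{2 J}$ ($Y{\left(u,J \right)} = \frac{u + 4}{J + J} = \frac{4 + u}{2 J}$)
$W{\left(s,H \right)} = -3 - \frac{17 \left(4 + s\right)}{2 s}$ ($W{\left(s,H \right)} = -3 - 17 \frac{4 + s}{2 s} = -3 - \frac{17 \left(4 + s\right)}{2 s}$)
$W{\left(-254,531 \right)} - -117683 = \left(- \frac{23}{2} - \frac{34}{-254}\right) - -117683 = \left(- \frac{23}{2} - - \frac{17}{127}\right) + 117683 = \left(- \frac{23}{2} + \frac{17}{127}\right) + 117683 = - \frac{2887}{254} + 117683 = \frac{29888595}{254}$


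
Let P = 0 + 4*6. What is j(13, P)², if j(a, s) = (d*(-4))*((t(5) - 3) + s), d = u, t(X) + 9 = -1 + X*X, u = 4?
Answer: 331776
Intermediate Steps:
P = 24 (P = 0 + 24 = 24)
t(X) = -10 + X² (t(X) = -9 + (-1 + X*X) = -9 + (-1 + X²) = -10 + X²)
d = 4
j(a, s) = -192 - 16*s (j(a, s) = (4*(-4))*(((-10 + 5²) - 3) + s) = -16*(((-10 + 25) - 3) + s) = -16*((15 - 3) + s) = -16*(12 + s) = -192 - 16*s)
j(13, P)² = (-192 - 16*24)² = (-192 - 384)² = (-576)² = 331776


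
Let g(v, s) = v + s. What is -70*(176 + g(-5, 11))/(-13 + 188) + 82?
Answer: 46/5 ≈ 9.2000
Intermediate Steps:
g(v, s) = s + v
-70*(176 + g(-5, 11))/(-13 + 188) + 82 = -70*(176 + (11 - 5))/(-13 + 188) + 82 = -70*(176 + 6)/175 + 82 = -12740/175 + 82 = -70*26/25 + 82 = -364/5 + 82 = 46/5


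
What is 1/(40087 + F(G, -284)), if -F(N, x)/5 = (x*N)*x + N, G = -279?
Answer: 1/112556602 ≈ 8.8844e-9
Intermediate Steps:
F(N, x) = -5*N - 5*N*x**2 (F(N, x) = -5*((x*N)*x + N) = -5*((N*x)*x + N) = -5*(N*x**2 + N) = -5*(N + N*x**2) = -5*N - 5*N*x**2)
1/(40087 + F(G, -284)) = 1/(40087 - 5*(-279)*(1 + (-284)**2)) = 1/(40087 - 5*(-279)*(1 + 80656)) = 1/(40087 - 5*(-279)*80657) = 1/(40087 + 112516515) = 1/112556602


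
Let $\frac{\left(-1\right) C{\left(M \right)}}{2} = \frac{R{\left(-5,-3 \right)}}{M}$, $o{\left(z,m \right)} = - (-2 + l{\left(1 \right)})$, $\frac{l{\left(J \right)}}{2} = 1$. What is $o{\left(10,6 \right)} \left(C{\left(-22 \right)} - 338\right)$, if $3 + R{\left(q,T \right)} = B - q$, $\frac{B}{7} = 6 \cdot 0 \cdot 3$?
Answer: $0$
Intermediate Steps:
$l{\left(J \right)} = 2$ ($l{\left(J \right)} = 2 \cdot 1 = 2$)
$B = 0$ ($B = 7 \cdot 6 \cdot 0 \cdot 3 = 7 \cdot 0 \cdot 3 = 7 \cdot 0 = 0$)
$o{\left(z,m \right)} = 0$ ($o{\left(z,m \right)} = - (-2 + 2) = \left(-1\right) 0 = 0$)
$R{\left(q,T \right)} = -3 - q$ ($R{\left(q,T \right)} = -3 + \left(0 - q\right) = -3 - q$)
$C{\left(M \right)} = - \frac{4}{M}$ ($C{\left(M \right)} = - 2 \frac{-3 - -5}{M} = - 2 \frac{-3 + 5}{M} = - 2 \frac{2}{M} = - \frac{4}{M}$)
$o{\left(10,6 \right)} \left(C{\left(-22 \right)} - 338\right) = 0 \left(- \frac{4}{-22} - 338\right) = 0 \left(\left(-4\right) \left(- \frac{1}{22}\right) - 338\right) = 0 \left(\frac{2}{11} - 338\right) = 0 \left(- \frac{3716}{11}\right) = 0$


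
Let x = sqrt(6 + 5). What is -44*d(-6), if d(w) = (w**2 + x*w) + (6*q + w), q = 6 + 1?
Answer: -3168 + 264*sqrt(11) ≈ -2292.4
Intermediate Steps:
q = 7
x = sqrt(11) ≈ 3.3166
d(w) = 42 + w + w**2 + w*sqrt(11) (d(w) = (w**2 + sqrt(11)*w) + (6*7 + w) = (w**2 + w*sqrt(11)) + (42 + w) = 42 + w + w**2 + w*sqrt(11))
-44*d(-6) = -44*(42 - 6 + (-6)**2 - 6*sqrt(11)) = -44*(42 - 6 + 36 - 6*sqrt(11)) = -44*(72 - 6*sqrt(11)) = -3168 + 264*sqrt(11)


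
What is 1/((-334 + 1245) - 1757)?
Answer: -1/846 ≈ -0.0011820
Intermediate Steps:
1/((-334 + 1245) - 1757) = 1/(911 - 1757) = 1/(-846) = -1/846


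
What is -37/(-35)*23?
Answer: 851/35 ≈ 24.314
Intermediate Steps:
-37/(-35)*23 = -37*(-1/35)*23 = (37/35)*23 = 851/35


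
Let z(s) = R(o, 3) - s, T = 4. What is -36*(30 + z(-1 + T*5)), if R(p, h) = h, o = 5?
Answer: -504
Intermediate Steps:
z(s) = 3 - s
-36*(30 + z(-1 + T*5)) = -36*(30 + (3 - (-1 + 4*5))) = -36*(30 + (3 - (-1 + 20))) = -36*(30 + (3 - 1*19)) = -36*(30 + (3 - 19)) = -36*(30 - 16) = -36*14 = -504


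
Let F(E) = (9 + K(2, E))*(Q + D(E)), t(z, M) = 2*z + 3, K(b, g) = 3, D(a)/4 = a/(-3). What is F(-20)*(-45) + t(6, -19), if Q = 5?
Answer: -17085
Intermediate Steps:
D(a) = -4*a/3 (D(a) = 4*(a/(-3)) = 4*(a*(-1/3)) = 4*(-a/3) = -4*a/3)
t(z, M) = 3 + 2*z
F(E) = 60 - 16*E (F(E) = (9 + 3)*(5 - 4*E/3) = 12*(5 - 4*E/3) = 60 - 16*E)
F(-20)*(-45) + t(6, -19) = (60 - 16*(-20))*(-45) + (3 + 2*6) = (60 + 320)*(-45) + (3 + 12) = 380*(-45) + 15 = -17100 + 15 = -17085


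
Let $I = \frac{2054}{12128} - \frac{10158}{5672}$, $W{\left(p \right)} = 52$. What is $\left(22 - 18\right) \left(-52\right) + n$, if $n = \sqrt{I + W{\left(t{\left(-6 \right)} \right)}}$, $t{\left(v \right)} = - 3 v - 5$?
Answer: $-208 + \frac{\sqrt{58201709214941}}{1074844} \approx -200.9$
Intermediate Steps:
$t{\left(v \right)} = -5 - 3 v$
$I = - \frac{6971621}{4299376}$ ($I = 2054 \cdot \frac{1}{12128} - \frac{5079}{2836} = \frac{1027}{6064} - \frac{5079}{2836} = - \frac{6971621}{4299376} \approx -1.6215$)
$n = \frac{\sqrt{58201709214941}}{1074844}$ ($n = \sqrt{- \frac{6971621}{4299376} + 52} = \sqrt{\frac{216595931}{4299376}} = \frac{\sqrt{58201709214941}}{1074844} \approx 7.0978$)
$\left(22 - 18\right) \left(-52\right) + n = \left(22 - 18\right) \left(-52\right) + \frac{\sqrt{58201709214941}}{1074844} = 4 \left(-52\right) + \frac{\sqrt{58201709214941}}{1074844} = -208 + \frac{\sqrt{58201709214941}}{1074844}$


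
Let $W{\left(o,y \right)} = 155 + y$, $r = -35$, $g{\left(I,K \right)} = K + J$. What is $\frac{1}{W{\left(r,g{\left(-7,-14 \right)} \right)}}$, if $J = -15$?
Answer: $\frac{1}{126} \approx 0.0079365$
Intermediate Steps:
$g{\left(I,K \right)} = -15 + K$ ($g{\left(I,K \right)} = K - 15 = -15 + K$)
$\frac{1}{W{\left(r,g{\left(-7,-14 \right)} \right)}} = \frac{1}{155 - 29} = \frac{1}{126}$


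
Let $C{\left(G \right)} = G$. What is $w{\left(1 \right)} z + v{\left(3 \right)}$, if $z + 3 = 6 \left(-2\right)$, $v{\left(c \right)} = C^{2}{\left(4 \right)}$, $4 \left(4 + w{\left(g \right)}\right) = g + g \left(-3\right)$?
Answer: $\frac{167}{2} \approx 83.5$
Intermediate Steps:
$w{\left(g \right)} = -4 - \frac{g}{2}$ ($w{\left(g \right)} = -4 + \frac{g + g \left(-3\right)}{4} = -4 + \frac{g - 3 g}{4} = -4 + \frac{\left(-2\right) g}{4} = -4 - \frac{g}{2}$)
$v{\left(c \right)} = 16$ ($v{\left(c \right)} = 4^{2} = 16$)
$z = -15$ ($z = -3 + 6 \left(-2\right) = -3 - 12 = -15$)
$w{\left(1 \right)} z + v{\left(3 \right)} = \left(-4 - \frac{1}{2}\right) \left(-15\right) + 16 = \left(- \frac{9}{2}\right) \left(-15\right) + 16 = \frac{135}{2} + 16 = \frac{167}{2}$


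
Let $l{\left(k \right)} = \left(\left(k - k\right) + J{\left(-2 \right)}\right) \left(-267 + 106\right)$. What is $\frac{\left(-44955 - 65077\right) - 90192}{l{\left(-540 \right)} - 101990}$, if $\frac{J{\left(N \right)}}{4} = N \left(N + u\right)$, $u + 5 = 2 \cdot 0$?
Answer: $\frac{100112}{55503} \approx 1.8037$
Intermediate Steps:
$u = -5$ ($u = -5 + 2 \cdot 0 = -5 + 0 = -5$)
$J{\left(N \right)} = 4 N \left(-5 + N\right)$ ($J{\left(N \right)} = 4 N \left(N - 5\right) = 4 N \left(-5 + N\right)$)
$l{\left(k \right)} = -9016$ ($l{\left(k \right)} = \left(\left(k - k\right) + 4 \left(-2\right) \left(-5 - 2\right)\right) \left(-267 + 106\right) = \left(0 + 4 \left(-2\right) \left(-7\right)\right) \left(-161\right) = \left(0 + 56\right) \left(-161\right) = 56 \left(-161\right) = -9016$)
$\frac{\left(-44955 - 65077\right) - 90192}{l{\left(-540 \right)} - 101990} = \frac{\left(-44955 - 65077\right) - 90192}{-9016 - 101990} = \frac{-110032 - 90192}{-111006} = \left(-200224\right) \left(- \frac{1}{111006}\right) = \frac{100112}{55503}$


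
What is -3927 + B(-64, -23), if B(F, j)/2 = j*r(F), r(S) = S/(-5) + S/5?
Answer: -3927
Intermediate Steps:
r(S) = 0 (r(S) = S*(-⅕) + S*(⅕) = -S/5 + S/5 = 0)
B(F, j) = 0 (B(F, j) = 2*(j*0) = 2*0 = 0)
-3927 + B(-64, -23) = -3927 + 0 = -3927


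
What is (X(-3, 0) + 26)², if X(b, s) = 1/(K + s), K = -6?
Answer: 24025/36 ≈ 667.36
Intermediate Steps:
X(b, s) = 1/(-6 + s)
(X(-3, 0) + 26)² = (1/(-6 + 0) + 26)² = (1/(-6) + 26)² = (-⅙ + 26)² = (155/6)² = 24025/36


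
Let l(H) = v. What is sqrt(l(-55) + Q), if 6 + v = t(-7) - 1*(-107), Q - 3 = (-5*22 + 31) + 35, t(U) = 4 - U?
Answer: sqrt(71) ≈ 8.4261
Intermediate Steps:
Q = -41 (Q = 3 + ((-5*22 + 31) + 35) = 3 + ((-110 + 31) + 35) = 3 + (-79 + 35) = 3 - 44 = -41)
v = 112 (v = -6 + ((4 - 1*(-7)) - 1*(-107)) = -6 + ((4 + 7) + 107) = -6 + (11 + 107) = -6 + 118 = 112)
l(H) = 112
sqrt(l(-55) + Q) = sqrt(112 - 41) = sqrt(71)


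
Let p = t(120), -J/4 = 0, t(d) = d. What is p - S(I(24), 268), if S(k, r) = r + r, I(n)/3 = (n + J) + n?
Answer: -416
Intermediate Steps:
J = 0 (J = -4*0 = 0)
I(n) = 6*n (I(n) = 3*((n + 0) + n) = 3*(n + n) = 3*(2*n) = 6*n)
p = 120
S(k, r) = 2*r
p - S(I(24), 268) = 120 - 2*268 = 120 - 1*536 = 120 - 536 = -416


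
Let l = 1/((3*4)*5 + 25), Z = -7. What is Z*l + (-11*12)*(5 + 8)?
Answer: -145867/85 ≈ -1716.1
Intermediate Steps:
l = 1/85 (l = 1/(12*5 + 25) = 1/(60 + 25) = 1/85 ≈ 0.011765)
Z*l + (-11*12)*(5 + 8) = -7*1/85 + (-11*12)*(5 + 8) = -7/85 - 132*13 = -7/85 - 1716 = -145867/85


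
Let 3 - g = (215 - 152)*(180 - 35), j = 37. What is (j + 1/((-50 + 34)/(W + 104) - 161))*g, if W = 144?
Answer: -1686771720/4993 ≈ -3.3783e+5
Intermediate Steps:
g = -9132 (g = 3 - (215 - 152)*(180 - 35) = 3 - 63*145 = 3 - 1*9135 = 3 - 9135 = -9132)
(j + 1/((-50 + 34)/(W + 104) - 161))*g = (37 + 1/((-50 + 34)/(144 + 104) - 161))*(-9132) = (37 + 1/(-16/248 - 161))*(-9132) = (37 + 1/(-16*1/248 - 161))*(-9132) = (37 + 1/(-2/31 - 161))*(-9132) = (37 + 1/(-4993/31))*(-9132) = (37 - 31/4993)*(-9132) = (184710/4993)*(-9132) = -1686771720/4993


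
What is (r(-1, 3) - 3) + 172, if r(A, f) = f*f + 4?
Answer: 182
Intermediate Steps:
r(A, f) = 4 + f**2 (r(A, f) = f**2 + 4 = 4 + f**2)
(r(-1, 3) - 3) + 172 = ((4 + 3**2) - 3) + 172 = ((4 + 9) - 3) + 172 = (13 - 3) + 172 = 10 + 172 = 182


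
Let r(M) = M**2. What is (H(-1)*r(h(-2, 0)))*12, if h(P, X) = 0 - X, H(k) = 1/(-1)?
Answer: 0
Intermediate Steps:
H(k) = -1
h(P, X) = -X
(H(-1)*r(h(-2, 0)))*12 = -(-1*0)**2*12 = -1*0**2*12 = -1*0*12 = 0*12 = 0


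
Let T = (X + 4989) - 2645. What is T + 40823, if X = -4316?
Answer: 38851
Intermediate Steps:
T = -1972 (T = (-4316 + 4989) - 2645 = 673 - 2645 = -1972)
T + 40823 = -1972 + 40823 = 38851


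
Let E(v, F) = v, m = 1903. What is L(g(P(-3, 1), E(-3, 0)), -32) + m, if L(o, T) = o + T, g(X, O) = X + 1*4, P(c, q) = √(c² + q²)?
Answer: 1875 + √10 ≈ 1878.2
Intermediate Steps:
g(X, O) = 4 + X (g(X, O) = X + 4 = 4 + X)
L(o, T) = T + o
L(g(P(-3, 1), E(-3, 0)), -32) + m = (-32 + (4 + √((-3)² + 1²))) + 1903 = (-32 + (4 + √(9 + 1))) + 1903 = (-32 + (4 + √10)) + 1903 = (-28 + √10) + 1903 = 1875 + √10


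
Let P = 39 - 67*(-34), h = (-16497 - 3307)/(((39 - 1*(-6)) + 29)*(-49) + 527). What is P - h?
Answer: 7160579/3099 ≈ 2310.6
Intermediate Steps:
h = 19804/3099 (h = -19804/(((39 + 6) + 29)*(-49) + 527) = -19804/((45 + 29)*(-49) + 527) = -19804/(74*(-49) + 527) = -19804/(-3626 + 527) = -19804/(-3099) = -19804*(-1/3099) = 19804/3099 ≈ 6.3904)
P = 2317 (P = 39 + 2278 = 2317)
P - h = 2317 - 1*19804/3099 = 2317 - 19804/3099 = 7160579/3099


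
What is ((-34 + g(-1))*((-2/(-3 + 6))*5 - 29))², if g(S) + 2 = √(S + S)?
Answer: 12175246/9 - 75272*I*√2 ≈ 1.3528e+6 - 1.0645e+5*I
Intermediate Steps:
g(S) = -2 + √2*√S (g(S) = -2 + √(S + S) = -2 + √(2*S) = -2 + √2*√S)
((-34 + g(-1))*((-2/(-3 + 6))*5 - 29))² = ((-34 + (-2 + √2*√(-1)))*((-2/(-3 + 6))*5 - 29))² = ((-34 + (-2 + √2*I))*((-2/3)*5 - 29))² = ((-34 + (-2 + I*√2))*(((⅓)*(-2))*5 - 29))² = ((-36 + I*√2)*(-⅔*5 - 29))² = ((-36 + I*√2)*(-10/3 - 29))² = ((-36 + I*√2)*(-97/3))² = (1164 - 97*I*√2/3)²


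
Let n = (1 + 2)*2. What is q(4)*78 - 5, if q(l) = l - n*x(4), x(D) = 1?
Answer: -161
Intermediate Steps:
n = 6 (n = 3*2 = 6)
q(l) = -6 + l (q(l) = l - 6 = -6 + l)
q(4)*78 - 5 = (-6 + 4)*78 - 5 = -2*78 - 5 = -156 - 5 = -161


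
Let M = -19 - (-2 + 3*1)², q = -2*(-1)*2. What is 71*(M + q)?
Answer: -1136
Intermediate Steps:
q = 4 (q = 2*2 = 4)
M = -20 (M = -19 - (-2 + 3)² = -19 - 1*1² = -19 - 1*1 = -19 - 1 = -20)
71*(M + q) = 71*(-20 + 4) = 71*(-16) = -1136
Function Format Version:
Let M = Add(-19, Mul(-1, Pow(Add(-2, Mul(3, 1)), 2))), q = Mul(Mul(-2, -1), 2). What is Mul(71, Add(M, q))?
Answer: -1136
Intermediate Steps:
q = 4 (q = Mul(2, 2) = 4)
M = -20 (M = Add(-19, Mul(-1, Pow(Add(-2, 3), 2))) = Add(-19, Mul(-1, Pow(1, 2))) = Add(-19, Mul(-1, 1)) = Add(-19, -1) = -20)
Mul(71, Add(M, q)) = Mul(71, Add(-20, 4)) = Mul(71, -16) = -1136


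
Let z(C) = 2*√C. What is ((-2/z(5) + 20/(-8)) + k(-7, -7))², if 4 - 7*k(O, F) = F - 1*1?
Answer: 801/980 + 11*√5/35 ≈ 1.5201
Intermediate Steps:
k(O, F) = 5/7 - F/7 (k(O, F) = 4/7 - (F - 1*1)/7 = 4/7 - (F - 1)/7 = 4/7 - (-1 + F)/7 = 4/7 + (⅐ - F/7) = 5/7 - F/7)
((-2/z(5) + 20/(-8)) + k(-7, -7))² = ((-2*√5/10 + 20/(-8)) + (5/7 - ⅐*(-7)))² = ((-√5/5 + 20*(-⅛)) + (5/7 + 1))² = ((-√5/5 - 5/2) + 12/7)² = ((-5/2 - √5/5) + 12/7)² = (-11/14 - √5/5)²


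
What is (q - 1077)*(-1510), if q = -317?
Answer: 2104940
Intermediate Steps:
(q - 1077)*(-1510) = (-317 - 1077)*(-1510) = -1394*(-1510) = 2104940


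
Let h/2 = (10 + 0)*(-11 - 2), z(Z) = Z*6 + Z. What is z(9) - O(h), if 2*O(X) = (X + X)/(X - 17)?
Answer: 17191/277 ≈ 62.061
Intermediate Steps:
z(Z) = 7*Z (z(Z) = 6*Z + Z = 7*Z)
h = -260 (h = 2*((10 + 0)*(-11 - 2)) = 2*(10*(-13)) = 2*(-130) = -260)
O(X) = X/(-17 + X) (O(X) = ((X + X)/(X - 17))/2 = ((2*X)/(-17 + X))/2 = (2*X/(-17 + X))/2 = X/(-17 + X))
z(9) - O(h) = 7*9 - (-260)/(-17 - 260) = 63 - (-260)/(-277) = 63 - (-260)*(-1)/277 = 63 - 1*260/277 = 63 - 260/277 = 17191/277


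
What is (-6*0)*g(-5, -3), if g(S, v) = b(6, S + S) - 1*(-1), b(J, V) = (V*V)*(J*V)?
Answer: 0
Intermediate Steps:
b(J, V) = J*V³ (b(J, V) = V²*(J*V) = J*V³)
g(S, v) = 1 + 48*S³ (g(S, v) = 6*(S + S)³ - 1*(-1) = 6*(2*S)³ + 1 = 6*(8*S³) + 1 = 48*S³ + 1 = 1 + 48*S³)
(-6*0)*g(-5, -3) = (-6*0)*(1 + 48*(-5)³) = 0*(1 + 48*(-125)) = 0*(1 - 6000) = 0*(-5999) = 0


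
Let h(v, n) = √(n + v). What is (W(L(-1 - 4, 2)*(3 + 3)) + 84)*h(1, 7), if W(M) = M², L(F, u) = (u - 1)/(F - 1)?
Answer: 170*√2 ≈ 240.42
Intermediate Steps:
L(F, u) = (-1 + u)/(-1 + F)
(W(L(-1 - 4, 2)*(3 + 3)) + 84)*h(1, 7) = ((((-1 + 2)/(-1 + (-1 - 4)))*(3 + 3))² + 84)*√(7 + 1) = (((1/(-1 - 5))*6)² + 84)*√8 = (((1/(-6))*6)² + 84)*(2*√2) = ((-⅙*1*6)² + 84)*(2*√2) = ((-⅙*6)² + 84)*(2*√2) = ((-1)² + 84)*(2*√2) = (1 + 84)*(2*√2) = 85*(2*√2) = 170*√2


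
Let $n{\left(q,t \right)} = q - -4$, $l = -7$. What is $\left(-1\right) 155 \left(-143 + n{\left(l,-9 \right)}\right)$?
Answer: $22630$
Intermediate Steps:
$n{\left(q,t \right)} = 4 + q$ ($n{\left(q,t \right)} = q + 4 = 4 + q$)
$\left(-1\right) 155 \left(-143 + n{\left(l,-9 \right)}\right) = \left(-1\right) 155 \left(-143 + \left(4 - 7\right)\right) = - 155 \left(-143 - 3\right) = \left(-155\right) \left(-146\right) = 22630$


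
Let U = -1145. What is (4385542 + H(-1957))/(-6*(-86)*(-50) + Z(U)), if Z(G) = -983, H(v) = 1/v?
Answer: -8582505693/52414331 ≈ -163.74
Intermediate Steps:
(4385542 + H(-1957))/(-6*(-86)*(-50) + Z(U)) = (4385542 + 1/(-1957))/(-6*(-86)*(-50) - 983) = (4385542 - 1/1957)/(516*(-50) - 983) = 8582505693/(1957*(-25800 - 983)) = (8582505693/1957)/(-26783) = (8582505693/1957)*(-1/26783) = -8582505693/52414331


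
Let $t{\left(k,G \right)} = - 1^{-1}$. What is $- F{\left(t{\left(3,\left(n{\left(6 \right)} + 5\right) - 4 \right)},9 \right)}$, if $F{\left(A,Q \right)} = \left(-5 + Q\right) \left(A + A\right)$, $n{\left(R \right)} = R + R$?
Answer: $8$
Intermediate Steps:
$n{\left(R \right)} = 2 R$
$t{\left(k,G \right)} = -1$ ($t{\left(k,G \right)} = \left(-1\right) 1 = -1$)
$F{\left(A,Q \right)} = 2 A \left(-5 + Q\right)$ ($F{\left(A,Q \right)} = \left(-5 + Q\right) 2 A = 2 A \left(-5 + Q\right)$)
$- F{\left(t{\left(3,\left(n{\left(6 \right)} + 5\right) - 4 \right)},9 \right)} = - 2 \left(-1\right) \left(-5 + 9\right) = - 2 \left(-1\right) 4 = \left(-1\right) \left(-8\right) = 8$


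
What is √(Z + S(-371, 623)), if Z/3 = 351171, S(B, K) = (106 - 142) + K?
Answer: 10*√10541 ≈ 1026.7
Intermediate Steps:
S(B, K) = -36 + K
Z = 1053513 (Z = 3*351171 = 1053513)
√(Z + S(-371, 623)) = √(1053513 + (-36 + 623)) = √(1053513 + 587) = √1054100 = 10*√10541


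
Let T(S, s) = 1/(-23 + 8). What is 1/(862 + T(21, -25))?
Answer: 15/12929 ≈ 0.0011602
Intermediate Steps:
T(S, s) = -1/15 (T(S, s) = 1/(-15) = -1/15)
1/(862 + T(21, -25)) = 1/(862 - 1/15) = 1/(12929/15) = 15/12929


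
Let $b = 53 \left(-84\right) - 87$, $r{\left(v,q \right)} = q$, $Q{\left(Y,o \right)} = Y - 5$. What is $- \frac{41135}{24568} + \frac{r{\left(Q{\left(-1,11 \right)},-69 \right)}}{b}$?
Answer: $- \frac{61672191}{37171384} \approx -1.6591$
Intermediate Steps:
$Q{\left(Y,o \right)} = -5 + Y$
$b = -4539$ ($b = -4452 - 87 = -4539$)
$- \frac{41135}{24568} + \frac{r{\left(Q{\left(-1,11 \right)},-69 \right)}}{b} = - \frac{41135}{24568} - \frac{69}{-4539} = \left(-41135\right) \frac{1}{24568} - - \frac{23}{1513} = - \frac{41135}{24568} + \frac{23}{1513} = - \frac{61672191}{37171384}$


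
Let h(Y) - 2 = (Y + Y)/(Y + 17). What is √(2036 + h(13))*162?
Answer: 54*√458745/5 ≈ 7314.9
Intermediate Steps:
h(Y) = 2 + 2*Y/(17 + Y) (h(Y) = 2 + (Y + Y)/(Y + 17) = 2 + (2*Y)/(17 + Y) = 2 + 2*Y/(17 + Y))
√(2036 + h(13))*162 = √(2036 + 2*(17 + 2*13)/(17 + 13))*162 = √(2036 + 2*(17 + 26)/30)*162 = √(2036 + 2*(1/30)*43)*162 = √(2036 + 43/15)*162 = √(30583/15)*162 = (√458745/15)*162 = 54*√458745/5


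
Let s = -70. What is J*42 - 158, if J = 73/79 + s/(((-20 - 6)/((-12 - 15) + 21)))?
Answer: -819188/1027 ≈ -797.65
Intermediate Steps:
J = -15641/1027 (J = 73/79 - 70*((-12 - 15) + 21)/(-20 - 6) = 73*(1/79) - 70/((-26/(-27 + 21))) = 73/79 - 70/((-26/(-6))) = 73/79 - 70/((-26*(-⅙))) = 73/79 - 70/13/3 = 73/79 - 70*3/13 = 73/79 - 210/13 = -15641/1027 ≈ -15.230)
J*42 - 158 = -15641/1027*42 - 158 = -656922/1027 - 158 = -819188/1027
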